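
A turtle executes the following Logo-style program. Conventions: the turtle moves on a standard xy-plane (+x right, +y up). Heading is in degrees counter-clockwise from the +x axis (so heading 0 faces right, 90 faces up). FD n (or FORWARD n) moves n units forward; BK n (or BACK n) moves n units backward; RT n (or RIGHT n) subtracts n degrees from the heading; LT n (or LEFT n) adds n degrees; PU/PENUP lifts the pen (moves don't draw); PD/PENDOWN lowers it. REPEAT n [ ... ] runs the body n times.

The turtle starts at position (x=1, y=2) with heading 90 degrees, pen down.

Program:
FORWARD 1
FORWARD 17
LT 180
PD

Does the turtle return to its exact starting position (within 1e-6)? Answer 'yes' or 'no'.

Answer: no

Derivation:
Executing turtle program step by step:
Start: pos=(1,2), heading=90, pen down
FD 1: (1,2) -> (1,3) [heading=90, draw]
FD 17: (1,3) -> (1,20) [heading=90, draw]
LT 180: heading 90 -> 270
PD: pen down
Final: pos=(1,20), heading=270, 2 segment(s) drawn

Start position: (1, 2)
Final position: (1, 20)
Distance = 18; >= 1e-6 -> NOT closed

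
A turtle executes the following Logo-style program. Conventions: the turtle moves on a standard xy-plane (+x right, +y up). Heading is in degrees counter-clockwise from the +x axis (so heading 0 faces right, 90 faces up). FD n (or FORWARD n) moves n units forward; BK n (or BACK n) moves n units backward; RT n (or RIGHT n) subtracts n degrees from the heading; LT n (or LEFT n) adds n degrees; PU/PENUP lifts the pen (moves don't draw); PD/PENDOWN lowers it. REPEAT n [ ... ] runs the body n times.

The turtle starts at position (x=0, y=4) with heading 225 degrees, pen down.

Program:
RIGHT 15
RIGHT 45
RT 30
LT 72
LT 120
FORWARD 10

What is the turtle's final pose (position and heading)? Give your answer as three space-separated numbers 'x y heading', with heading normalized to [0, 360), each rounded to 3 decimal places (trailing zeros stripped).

Executing turtle program step by step:
Start: pos=(0,4), heading=225, pen down
RT 15: heading 225 -> 210
RT 45: heading 210 -> 165
RT 30: heading 165 -> 135
LT 72: heading 135 -> 207
LT 120: heading 207 -> 327
FD 10: (0,4) -> (8.387,-1.446) [heading=327, draw]
Final: pos=(8.387,-1.446), heading=327, 1 segment(s) drawn

Answer: 8.387 -1.446 327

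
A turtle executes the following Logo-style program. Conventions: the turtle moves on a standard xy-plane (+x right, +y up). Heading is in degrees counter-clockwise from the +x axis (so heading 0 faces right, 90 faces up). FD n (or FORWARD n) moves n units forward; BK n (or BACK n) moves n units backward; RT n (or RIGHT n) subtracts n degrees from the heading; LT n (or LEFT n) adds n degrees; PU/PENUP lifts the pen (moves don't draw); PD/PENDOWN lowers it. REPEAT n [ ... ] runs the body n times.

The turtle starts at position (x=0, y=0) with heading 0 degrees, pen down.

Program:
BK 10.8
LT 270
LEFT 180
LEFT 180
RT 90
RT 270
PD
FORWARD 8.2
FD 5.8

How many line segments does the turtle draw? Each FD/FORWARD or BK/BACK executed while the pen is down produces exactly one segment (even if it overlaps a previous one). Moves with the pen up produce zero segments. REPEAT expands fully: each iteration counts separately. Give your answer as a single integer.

Executing turtle program step by step:
Start: pos=(0,0), heading=0, pen down
BK 10.8: (0,0) -> (-10.8,0) [heading=0, draw]
LT 270: heading 0 -> 270
LT 180: heading 270 -> 90
LT 180: heading 90 -> 270
RT 90: heading 270 -> 180
RT 270: heading 180 -> 270
PD: pen down
FD 8.2: (-10.8,0) -> (-10.8,-8.2) [heading=270, draw]
FD 5.8: (-10.8,-8.2) -> (-10.8,-14) [heading=270, draw]
Final: pos=(-10.8,-14), heading=270, 3 segment(s) drawn
Segments drawn: 3

Answer: 3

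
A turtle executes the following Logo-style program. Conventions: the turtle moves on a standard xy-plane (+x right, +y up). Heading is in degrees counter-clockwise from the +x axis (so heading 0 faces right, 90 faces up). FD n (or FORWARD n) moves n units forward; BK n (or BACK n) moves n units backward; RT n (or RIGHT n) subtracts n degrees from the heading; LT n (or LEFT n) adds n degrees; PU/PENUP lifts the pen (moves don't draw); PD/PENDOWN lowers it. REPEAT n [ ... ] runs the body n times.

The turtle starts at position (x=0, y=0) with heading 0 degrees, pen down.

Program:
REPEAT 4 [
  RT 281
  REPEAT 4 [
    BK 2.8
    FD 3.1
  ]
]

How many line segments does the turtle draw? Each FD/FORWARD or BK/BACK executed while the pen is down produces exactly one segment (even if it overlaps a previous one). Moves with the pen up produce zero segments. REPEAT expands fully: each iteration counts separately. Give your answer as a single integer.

Answer: 32

Derivation:
Executing turtle program step by step:
Start: pos=(0,0), heading=0, pen down
REPEAT 4 [
  -- iteration 1/4 --
  RT 281: heading 0 -> 79
  REPEAT 4 [
    -- iteration 1/4 --
    BK 2.8: (0,0) -> (-0.534,-2.749) [heading=79, draw]
    FD 3.1: (-0.534,-2.749) -> (0.057,0.294) [heading=79, draw]
    -- iteration 2/4 --
    BK 2.8: (0.057,0.294) -> (-0.477,-2.454) [heading=79, draw]
    FD 3.1: (-0.477,-2.454) -> (0.114,0.589) [heading=79, draw]
    -- iteration 3/4 --
    BK 2.8: (0.114,0.589) -> (-0.42,-2.16) [heading=79, draw]
    FD 3.1: (-0.42,-2.16) -> (0.172,0.883) [heading=79, draw]
    -- iteration 4/4 --
    BK 2.8: (0.172,0.883) -> (-0.363,-1.865) [heading=79, draw]
    FD 3.1: (-0.363,-1.865) -> (0.229,1.178) [heading=79, draw]
  ]
  -- iteration 2/4 --
  RT 281: heading 79 -> 158
  REPEAT 4 [
    -- iteration 1/4 --
    BK 2.8: (0.229,1.178) -> (2.825,0.129) [heading=158, draw]
    FD 3.1: (2.825,0.129) -> (-0.049,1.29) [heading=158, draw]
    -- iteration 2/4 --
    BK 2.8: (-0.049,1.29) -> (2.547,0.241) [heading=158, draw]
    FD 3.1: (2.547,0.241) -> (-0.327,1.403) [heading=158, draw]
    -- iteration 3/4 --
    BK 2.8: (-0.327,1.403) -> (2.269,0.354) [heading=158, draw]
    FD 3.1: (2.269,0.354) -> (-0.605,1.515) [heading=158, draw]
    -- iteration 4/4 --
    BK 2.8: (-0.605,1.515) -> (1.991,0.466) [heading=158, draw]
    FD 3.1: (1.991,0.466) -> (-0.884,1.627) [heading=158, draw]
  ]
  -- iteration 3/4 --
  RT 281: heading 158 -> 237
  REPEAT 4 [
    -- iteration 1/4 --
    BK 2.8: (-0.884,1.627) -> (0.641,3.976) [heading=237, draw]
    FD 3.1: (0.641,3.976) -> (-1.047,1.376) [heading=237, draw]
    -- iteration 2/4 --
    BK 2.8: (-1.047,1.376) -> (0.478,3.724) [heading=237, draw]
    FD 3.1: (0.478,3.724) -> (-1.21,1.124) [heading=237, draw]
    -- iteration 3/4 --
    BK 2.8: (-1.21,1.124) -> (0.315,3.473) [heading=237, draw]
    FD 3.1: (0.315,3.473) -> (-1.374,0.873) [heading=237, draw]
    -- iteration 4/4 --
    BK 2.8: (-1.374,0.873) -> (0.151,3.221) [heading=237, draw]
    FD 3.1: (0.151,3.221) -> (-1.537,0.621) [heading=237, draw]
  ]
  -- iteration 4/4 --
  RT 281: heading 237 -> 316
  REPEAT 4 [
    -- iteration 1/4 --
    BK 2.8: (-1.537,0.621) -> (-3.551,2.566) [heading=316, draw]
    FD 3.1: (-3.551,2.566) -> (-1.321,0.413) [heading=316, draw]
    -- iteration 2/4 --
    BK 2.8: (-1.321,0.413) -> (-3.336,2.358) [heading=316, draw]
    FD 3.1: (-3.336,2.358) -> (-1.106,0.204) [heading=316, draw]
    -- iteration 3/4 --
    BK 2.8: (-1.106,0.204) -> (-3.12,2.149) [heading=316, draw]
    FD 3.1: (-3.12,2.149) -> (-0.89,-0.004) [heading=316, draw]
    -- iteration 4/4 --
    BK 2.8: (-0.89,-0.004) -> (-2.904,1.941) [heading=316, draw]
    FD 3.1: (-2.904,1.941) -> (-0.674,-0.213) [heading=316, draw]
  ]
]
Final: pos=(-0.674,-0.213), heading=316, 32 segment(s) drawn
Segments drawn: 32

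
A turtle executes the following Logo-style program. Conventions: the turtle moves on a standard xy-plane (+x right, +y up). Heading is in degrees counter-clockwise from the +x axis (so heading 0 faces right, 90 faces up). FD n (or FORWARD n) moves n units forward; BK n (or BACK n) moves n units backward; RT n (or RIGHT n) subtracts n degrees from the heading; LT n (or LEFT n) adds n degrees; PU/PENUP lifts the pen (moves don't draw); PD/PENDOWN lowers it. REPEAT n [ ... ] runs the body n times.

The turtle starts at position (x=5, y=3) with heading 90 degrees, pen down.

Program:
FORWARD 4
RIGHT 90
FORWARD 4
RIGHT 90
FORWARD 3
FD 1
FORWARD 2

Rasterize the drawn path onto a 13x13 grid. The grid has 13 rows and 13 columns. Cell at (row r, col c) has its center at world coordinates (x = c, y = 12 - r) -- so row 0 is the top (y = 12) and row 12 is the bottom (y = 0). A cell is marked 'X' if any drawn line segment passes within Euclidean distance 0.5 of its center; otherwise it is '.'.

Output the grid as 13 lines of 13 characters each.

Segment 0: (5,3) -> (5,7)
Segment 1: (5,7) -> (9,7)
Segment 2: (9,7) -> (9,4)
Segment 3: (9,4) -> (9,3)
Segment 4: (9,3) -> (9,1)

Answer: .............
.............
.............
.............
.............
.....XXXXX...
.....X...X...
.....X...X...
.....X...X...
.....X...X...
.........X...
.........X...
.............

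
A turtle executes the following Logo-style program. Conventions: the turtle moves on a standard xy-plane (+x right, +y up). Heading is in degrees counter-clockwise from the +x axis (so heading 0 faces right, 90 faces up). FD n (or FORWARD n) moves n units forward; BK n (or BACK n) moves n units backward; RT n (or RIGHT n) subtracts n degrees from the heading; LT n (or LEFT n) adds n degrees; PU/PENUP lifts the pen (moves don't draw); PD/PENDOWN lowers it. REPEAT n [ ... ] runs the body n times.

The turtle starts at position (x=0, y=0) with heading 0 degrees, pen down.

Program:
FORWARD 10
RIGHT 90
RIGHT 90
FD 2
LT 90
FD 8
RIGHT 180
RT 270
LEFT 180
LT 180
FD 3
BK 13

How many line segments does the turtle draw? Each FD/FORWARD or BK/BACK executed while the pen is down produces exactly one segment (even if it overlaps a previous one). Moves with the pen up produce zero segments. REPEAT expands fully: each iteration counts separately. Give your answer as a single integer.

Executing turtle program step by step:
Start: pos=(0,0), heading=0, pen down
FD 10: (0,0) -> (10,0) [heading=0, draw]
RT 90: heading 0 -> 270
RT 90: heading 270 -> 180
FD 2: (10,0) -> (8,0) [heading=180, draw]
LT 90: heading 180 -> 270
FD 8: (8,0) -> (8,-8) [heading=270, draw]
RT 180: heading 270 -> 90
RT 270: heading 90 -> 180
LT 180: heading 180 -> 0
LT 180: heading 0 -> 180
FD 3: (8,-8) -> (5,-8) [heading=180, draw]
BK 13: (5,-8) -> (18,-8) [heading=180, draw]
Final: pos=(18,-8), heading=180, 5 segment(s) drawn
Segments drawn: 5

Answer: 5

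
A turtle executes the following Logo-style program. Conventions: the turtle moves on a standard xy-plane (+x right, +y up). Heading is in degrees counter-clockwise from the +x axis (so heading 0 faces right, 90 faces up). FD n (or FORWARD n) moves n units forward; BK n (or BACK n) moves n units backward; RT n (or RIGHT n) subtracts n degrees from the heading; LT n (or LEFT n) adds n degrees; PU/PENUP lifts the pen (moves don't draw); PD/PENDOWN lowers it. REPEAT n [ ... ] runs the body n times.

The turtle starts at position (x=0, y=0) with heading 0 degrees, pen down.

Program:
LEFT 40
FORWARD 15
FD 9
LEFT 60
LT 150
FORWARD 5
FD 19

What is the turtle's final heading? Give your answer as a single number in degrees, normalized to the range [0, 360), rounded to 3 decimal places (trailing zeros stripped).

Answer: 250

Derivation:
Executing turtle program step by step:
Start: pos=(0,0), heading=0, pen down
LT 40: heading 0 -> 40
FD 15: (0,0) -> (11.491,9.642) [heading=40, draw]
FD 9: (11.491,9.642) -> (18.385,15.427) [heading=40, draw]
LT 60: heading 40 -> 100
LT 150: heading 100 -> 250
FD 5: (18.385,15.427) -> (16.675,10.728) [heading=250, draw]
FD 19: (16.675,10.728) -> (10.177,-7.126) [heading=250, draw]
Final: pos=(10.177,-7.126), heading=250, 4 segment(s) drawn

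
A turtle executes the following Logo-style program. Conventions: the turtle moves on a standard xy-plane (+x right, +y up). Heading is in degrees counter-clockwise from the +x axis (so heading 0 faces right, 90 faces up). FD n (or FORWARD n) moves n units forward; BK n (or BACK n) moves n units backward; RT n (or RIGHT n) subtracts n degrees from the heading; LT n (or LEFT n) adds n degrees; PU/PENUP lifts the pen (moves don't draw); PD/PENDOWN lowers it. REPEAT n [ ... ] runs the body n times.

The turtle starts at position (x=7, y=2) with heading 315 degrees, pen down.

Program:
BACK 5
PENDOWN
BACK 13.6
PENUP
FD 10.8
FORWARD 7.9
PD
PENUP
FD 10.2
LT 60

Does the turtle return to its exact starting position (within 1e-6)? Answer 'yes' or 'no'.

Executing turtle program step by step:
Start: pos=(7,2), heading=315, pen down
BK 5: (7,2) -> (3.464,5.536) [heading=315, draw]
PD: pen down
BK 13.6: (3.464,5.536) -> (-6.152,15.152) [heading=315, draw]
PU: pen up
FD 10.8: (-6.152,15.152) -> (1.485,7.515) [heading=315, move]
FD 7.9: (1.485,7.515) -> (7.071,1.929) [heading=315, move]
PD: pen down
PU: pen up
FD 10.2: (7.071,1.929) -> (14.283,-5.283) [heading=315, move]
LT 60: heading 315 -> 15
Final: pos=(14.283,-5.283), heading=15, 2 segment(s) drawn

Start position: (7, 2)
Final position: (14.283, -5.283)
Distance = 10.3; >= 1e-6 -> NOT closed

Answer: no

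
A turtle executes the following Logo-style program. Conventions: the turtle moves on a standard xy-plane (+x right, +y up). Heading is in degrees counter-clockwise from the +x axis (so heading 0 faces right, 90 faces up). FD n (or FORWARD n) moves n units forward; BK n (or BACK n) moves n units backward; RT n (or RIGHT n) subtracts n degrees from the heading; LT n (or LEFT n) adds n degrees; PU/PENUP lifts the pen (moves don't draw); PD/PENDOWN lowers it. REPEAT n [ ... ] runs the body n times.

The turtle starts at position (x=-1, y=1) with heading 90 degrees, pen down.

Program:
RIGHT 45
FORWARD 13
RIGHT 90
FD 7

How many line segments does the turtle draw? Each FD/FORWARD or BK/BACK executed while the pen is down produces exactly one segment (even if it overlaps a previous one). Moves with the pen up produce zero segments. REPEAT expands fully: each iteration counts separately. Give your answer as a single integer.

Executing turtle program step by step:
Start: pos=(-1,1), heading=90, pen down
RT 45: heading 90 -> 45
FD 13: (-1,1) -> (8.192,10.192) [heading=45, draw]
RT 90: heading 45 -> 315
FD 7: (8.192,10.192) -> (13.142,5.243) [heading=315, draw]
Final: pos=(13.142,5.243), heading=315, 2 segment(s) drawn
Segments drawn: 2

Answer: 2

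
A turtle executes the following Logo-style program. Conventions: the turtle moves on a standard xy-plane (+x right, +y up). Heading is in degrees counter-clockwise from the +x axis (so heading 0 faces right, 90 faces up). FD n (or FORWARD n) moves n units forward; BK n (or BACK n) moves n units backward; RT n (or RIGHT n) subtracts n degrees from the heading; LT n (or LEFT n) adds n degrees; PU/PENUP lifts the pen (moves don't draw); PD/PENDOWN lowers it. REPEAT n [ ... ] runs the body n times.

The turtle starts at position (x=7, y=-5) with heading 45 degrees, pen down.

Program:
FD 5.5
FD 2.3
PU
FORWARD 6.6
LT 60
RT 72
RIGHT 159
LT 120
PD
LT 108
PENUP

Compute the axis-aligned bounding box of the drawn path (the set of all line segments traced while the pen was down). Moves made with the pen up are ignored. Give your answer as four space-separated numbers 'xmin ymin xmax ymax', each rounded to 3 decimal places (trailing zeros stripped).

Answer: 7 -5 12.515 0.515

Derivation:
Executing turtle program step by step:
Start: pos=(7,-5), heading=45, pen down
FD 5.5: (7,-5) -> (10.889,-1.111) [heading=45, draw]
FD 2.3: (10.889,-1.111) -> (12.515,0.515) [heading=45, draw]
PU: pen up
FD 6.6: (12.515,0.515) -> (17.182,5.182) [heading=45, move]
LT 60: heading 45 -> 105
RT 72: heading 105 -> 33
RT 159: heading 33 -> 234
LT 120: heading 234 -> 354
PD: pen down
LT 108: heading 354 -> 102
PU: pen up
Final: pos=(17.182,5.182), heading=102, 2 segment(s) drawn

Segment endpoints: x in {7, 10.889, 12.515}, y in {-5, -1.111, 0.515}
xmin=7, ymin=-5, xmax=12.515, ymax=0.515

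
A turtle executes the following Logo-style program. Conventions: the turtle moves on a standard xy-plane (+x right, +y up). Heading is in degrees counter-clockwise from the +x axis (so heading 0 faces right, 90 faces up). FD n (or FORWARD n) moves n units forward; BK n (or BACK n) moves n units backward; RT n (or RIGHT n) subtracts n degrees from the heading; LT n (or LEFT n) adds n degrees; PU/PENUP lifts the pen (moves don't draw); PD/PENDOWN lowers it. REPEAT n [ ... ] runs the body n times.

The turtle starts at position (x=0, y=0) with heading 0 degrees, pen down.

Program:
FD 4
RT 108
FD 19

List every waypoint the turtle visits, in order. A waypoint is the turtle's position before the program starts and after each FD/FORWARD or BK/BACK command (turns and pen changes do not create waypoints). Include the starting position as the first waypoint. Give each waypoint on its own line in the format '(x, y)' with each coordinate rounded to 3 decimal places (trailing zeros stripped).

Answer: (0, 0)
(4, 0)
(-1.871, -18.07)

Derivation:
Executing turtle program step by step:
Start: pos=(0,0), heading=0, pen down
FD 4: (0,0) -> (4,0) [heading=0, draw]
RT 108: heading 0 -> 252
FD 19: (4,0) -> (-1.871,-18.07) [heading=252, draw]
Final: pos=(-1.871,-18.07), heading=252, 2 segment(s) drawn
Waypoints (3 total):
(0, 0)
(4, 0)
(-1.871, -18.07)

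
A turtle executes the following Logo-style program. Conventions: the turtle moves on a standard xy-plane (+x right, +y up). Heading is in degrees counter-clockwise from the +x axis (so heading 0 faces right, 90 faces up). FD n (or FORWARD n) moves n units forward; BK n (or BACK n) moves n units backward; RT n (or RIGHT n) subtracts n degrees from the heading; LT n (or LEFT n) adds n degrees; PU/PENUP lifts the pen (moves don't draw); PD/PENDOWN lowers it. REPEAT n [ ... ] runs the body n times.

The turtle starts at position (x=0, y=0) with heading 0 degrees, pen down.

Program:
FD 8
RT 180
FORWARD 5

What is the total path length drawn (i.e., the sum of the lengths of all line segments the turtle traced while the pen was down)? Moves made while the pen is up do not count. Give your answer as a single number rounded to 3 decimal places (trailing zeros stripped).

Answer: 13

Derivation:
Executing turtle program step by step:
Start: pos=(0,0), heading=0, pen down
FD 8: (0,0) -> (8,0) [heading=0, draw]
RT 180: heading 0 -> 180
FD 5: (8,0) -> (3,0) [heading=180, draw]
Final: pos=(3,0), heading=180, 2 segment(s) drawn

Segment lengths:
  seg 1: (0,0) -> (8,0), length = 8
  seg 2: (8,0) -> (3,0), length = 5
Total = 13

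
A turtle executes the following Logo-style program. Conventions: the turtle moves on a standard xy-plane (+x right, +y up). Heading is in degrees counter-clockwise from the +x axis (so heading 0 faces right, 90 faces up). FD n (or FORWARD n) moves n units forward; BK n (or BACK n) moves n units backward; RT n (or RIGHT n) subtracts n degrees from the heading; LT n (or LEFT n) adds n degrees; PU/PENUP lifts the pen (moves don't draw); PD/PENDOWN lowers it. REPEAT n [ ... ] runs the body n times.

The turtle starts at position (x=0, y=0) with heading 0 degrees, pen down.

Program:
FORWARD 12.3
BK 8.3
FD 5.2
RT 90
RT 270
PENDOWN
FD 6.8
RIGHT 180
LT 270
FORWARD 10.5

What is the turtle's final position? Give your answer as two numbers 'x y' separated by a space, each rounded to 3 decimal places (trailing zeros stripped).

Answer: 16 10.5

Derivation:
Executing turtle program step by step:
Start: pos=(0,0), heading=0, pen down
FD 12.3: (0,0) -> (12.3,0) [heading=0, draw]
BK 8.3: (12.3,0) -> (4,0) [heading=0, draw]
FD 5.2: (4,0) -> (9.2,0) [heading=0, draw]
RT 90: heading 0 -> 270
RT 270: heading 270 -> 0
PD: pen down
FD 6.8: (9.2,0) -> (16,0) [heading=0, draw]
RT 180: heading 0 -> 180
LT 270: heading 180 -> 90
FD 10.5: (16,0) -> (16,10.5) [heading=90, draw]
Final: pos=(16,10.5), heading=90, 5 segment(s) drawn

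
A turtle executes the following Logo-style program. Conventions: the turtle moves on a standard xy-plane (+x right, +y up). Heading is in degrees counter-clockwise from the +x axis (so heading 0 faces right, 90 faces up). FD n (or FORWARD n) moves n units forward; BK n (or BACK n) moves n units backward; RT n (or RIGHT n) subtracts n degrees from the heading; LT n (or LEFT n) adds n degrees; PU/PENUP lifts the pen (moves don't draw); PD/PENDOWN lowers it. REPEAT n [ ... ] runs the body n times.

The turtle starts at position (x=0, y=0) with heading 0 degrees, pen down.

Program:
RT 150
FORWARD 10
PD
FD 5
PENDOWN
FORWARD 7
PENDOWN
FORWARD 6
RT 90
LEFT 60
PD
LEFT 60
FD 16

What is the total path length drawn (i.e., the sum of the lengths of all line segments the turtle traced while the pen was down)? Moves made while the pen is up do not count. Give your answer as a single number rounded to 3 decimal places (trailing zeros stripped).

Executing turtle program step by step:
Start: pos=(0,0), heading=0, pen down
RT 150: heading 0 -> 210
FD 10: (0,0) -> (-8.66,-5) [heading=210, draw]
PD: pen down
FD 5: (-8.66,-5) -> (-12.99,-7.5) [heading=210, draw]
PD: pen down
FD 7: (-12.99,-7.5) -> (-19.053,-11) [heading=210, draw]
PD: pen down
FD 6: (-19.053,-11) -> (-24.249,-14) [heading=210, draw]
RT 90: heading 210 -> 120
LT 60: heading 120 -> 180
PD: pen down
LT 60: heading 180 -> 240
FD 16: (-24.249,-14) -> (-32.249,-27.856) [heading=240, draw]
Final: pos=(-32.249,-27.856), heading=240, 5 segment(s) drawn

Segment lengths:
  seg 1: (0,0) -> (-8.66,-5), length = 10
  seg 2: (-8.66,-5) -> (-12.99,-7.5), length = 5
  seg 3: (-12.99,-7.5) -> (-19.053,-11), length = 7
  seg 4: (-19.053,-11) -> (-24.249,-14), length = 6
  seg 5: (-24.249,-14) -> (-32.249,-27.856), length = 16
Total = 44

Answer: 44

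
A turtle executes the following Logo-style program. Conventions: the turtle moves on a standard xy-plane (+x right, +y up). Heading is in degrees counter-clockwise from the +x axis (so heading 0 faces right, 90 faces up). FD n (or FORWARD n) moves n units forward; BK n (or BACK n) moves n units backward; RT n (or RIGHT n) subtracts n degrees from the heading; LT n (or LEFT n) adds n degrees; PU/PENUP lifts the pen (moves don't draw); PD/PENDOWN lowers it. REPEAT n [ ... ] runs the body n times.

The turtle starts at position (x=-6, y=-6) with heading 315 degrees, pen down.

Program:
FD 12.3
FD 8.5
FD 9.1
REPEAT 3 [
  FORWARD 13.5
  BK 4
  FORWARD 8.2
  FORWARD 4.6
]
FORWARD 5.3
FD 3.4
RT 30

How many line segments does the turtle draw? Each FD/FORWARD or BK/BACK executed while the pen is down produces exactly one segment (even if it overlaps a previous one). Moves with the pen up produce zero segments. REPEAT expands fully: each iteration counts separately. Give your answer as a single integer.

Executing turtle program step by step:
Start: pos=(-6,-6), heading=315, pen down
FD 12.3: (-6,-6) -> (2.697,-14.697) [heading=315, draw]
FD 8.5: (2.697,-14.697) -> (8.708,-20.708) [heading=315, draw]
FD 9.1: (8.708,-20.708) -> (15.142,-27.142) [heading=315, draw]
REPEAT 3 [
  -- iteration 1/3 --
  FD 13.5: (15.142,-27.142) -> (24.688,-36.688) [heading=315, draw]
  BK 4: (24.688,-36.688) -> (21.86,-33.86) [heading=315, draw]
  FD 8.2: (21.86,-33.86) -> (27.658,-39.658) [heading=315, draw]
  FD 4.6: (27.658,-39.658) -> (30.911,-42.911) [heading=315, draw]
  -- iteration 2/3 --
  FD 13.5: (30.911,-42.911) -> (40.457,-52.457) [heading=315, draw]
  BK 4: (40.457,-52.457) -> (37.628,-49.628) [heading=315, draw]
  FD 8.2: (37.628,-49.628) -> (43.427,-55.427) [heading=315, draw]
  FD 4.6: (43.427,-55.427) -> (46.679,-58.679) [heading=315, draw]
  -- iteration 3/3 --
  FD 13.5: (46.679,-58.679) -> (56.225,-68.225) [heading=315, draw]
  BK 4: (56.225,-68.225) -> (53.397,-65.397) [heading=315, draw]
  FD 8.2: (53.397,-65.397) -> (59.195,-71.195) [heading=315, draw]
  FD 4.6: (59.195,-71.195) -> (62.448,-74.448) [heading=315, draw]
]
FD 5.3: (62.448,-74.448) -> (66.196,-78.196) [heading=315, draw]
FD 3.4: (66.196,-78.196) -> (68.6,-80.6) [heading=315, draw]
RT 30: heading 315 -> 285
Final: pos=(68.6,-80.6), heading=285, 17 segment(s) drawn
Segments drawn: 17

Answer: 17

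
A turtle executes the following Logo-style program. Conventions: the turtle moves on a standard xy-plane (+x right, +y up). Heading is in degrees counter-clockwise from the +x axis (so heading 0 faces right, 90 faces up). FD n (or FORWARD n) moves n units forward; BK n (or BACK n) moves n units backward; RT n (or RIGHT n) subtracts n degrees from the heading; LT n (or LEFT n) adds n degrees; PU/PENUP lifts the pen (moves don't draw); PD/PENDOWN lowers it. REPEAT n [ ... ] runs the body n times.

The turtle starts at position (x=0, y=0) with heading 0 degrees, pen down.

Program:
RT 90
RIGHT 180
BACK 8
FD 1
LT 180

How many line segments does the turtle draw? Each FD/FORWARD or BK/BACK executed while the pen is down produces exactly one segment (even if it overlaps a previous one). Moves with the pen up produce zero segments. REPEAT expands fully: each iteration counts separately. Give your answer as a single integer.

Answer: 2

Derivation:
Executing turtle program step by step:
Start: pos=(0,0), heading=0, pen down
RT 90: heading 0 -> 270
RT 180: heading 270 -> 90
BK 8: (0,0) -> (0,-8) [heading=90, draw]
FD 1: (0,-8) -> (0,-7) [heading=90, draw]
LT 180: heading 90 -> 270
Final: pos=(0,-7), heading=270, 2 segment(s) drawn
Segments drawn: 2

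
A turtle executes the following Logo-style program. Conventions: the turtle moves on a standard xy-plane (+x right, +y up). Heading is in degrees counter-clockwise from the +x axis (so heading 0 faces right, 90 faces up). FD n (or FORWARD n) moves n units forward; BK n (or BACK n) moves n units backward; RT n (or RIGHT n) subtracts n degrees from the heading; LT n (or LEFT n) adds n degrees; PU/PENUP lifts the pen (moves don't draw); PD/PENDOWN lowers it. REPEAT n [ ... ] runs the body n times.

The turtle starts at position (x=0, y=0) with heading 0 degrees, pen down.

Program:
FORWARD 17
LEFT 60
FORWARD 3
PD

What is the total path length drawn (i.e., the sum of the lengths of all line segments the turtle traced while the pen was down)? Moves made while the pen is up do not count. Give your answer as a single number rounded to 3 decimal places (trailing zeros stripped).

Answer: 20

Derivation:
Executing turtle program step by step:
Start: pos=(0,0), heading=0, pen down
FD 17: (0,0) -> (17,0) [heading=0, draw]
LT 60: heading 0 -> 60
FD 3: (17,0) -> (18.5,2.598) [heading=60, draw]
PD: pen down
Final: pos=(18.5,2.598), heading=60, 2 segment(s) drawn

Segment lengths:
  seg 1: (0,0) -> (17,0), length = 17
  seg 2: (17,0) -> (18.5,2.598), length = 3
Total = 20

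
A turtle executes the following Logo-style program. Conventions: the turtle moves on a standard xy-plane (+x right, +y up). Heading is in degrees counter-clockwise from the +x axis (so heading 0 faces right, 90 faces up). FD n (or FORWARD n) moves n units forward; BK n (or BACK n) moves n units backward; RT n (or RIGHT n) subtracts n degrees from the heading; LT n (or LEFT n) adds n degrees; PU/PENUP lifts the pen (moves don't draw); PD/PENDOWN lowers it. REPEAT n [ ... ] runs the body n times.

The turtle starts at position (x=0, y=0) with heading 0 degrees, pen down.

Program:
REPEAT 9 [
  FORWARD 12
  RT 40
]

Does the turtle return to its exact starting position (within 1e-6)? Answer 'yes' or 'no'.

Executing turtle program step by step:
Start: pos=(0,0), heading=0, pen down
REPEAT 9 [
  -- iteration 1/9 --
  FD 12: (0,0) -> (12,0) [heading=0, draw]
  RT 40: heading 0 -> 320
  -- iteration 2/9 --
  FD 12: (12,0) -> (21.193,-7.713) [heading=320, draw]
  RT 40: heading 320 -> 280
  -- iteration 3/9 --
  FD 12: (21.193,-7.713) -> (23.276,-19.531) [heading=280, draw]
  RT 40: heading 280 -> 240
  -- iteration 4/9 --
  FD 12: (23.276,-19.531) -> (17.276,-29.923) [heading=240, draw]
  RT 40: heading 240 -> 200
  -- iteration 5/9 --
  FD 12: (17.276,-29.923) -> (6,-34.028) [heading=200, draw]
  RT 40: heading 200 -> 160
  -- iteration 6/9 --
  FD 12: (6,-34.028) -> (-5.276,-29.923) [heading=160, draw]
  RT 40: heading 160 -> 120
  -- iteration 7/9 --
  FD 12: (-5.276,-29.923) -> (-11.276,-19.531) [heading=120, draw]
  RT 40: heading 120 -> 80
  -- iteration 8/9 --
  FD 12: (-11.276,-19.531) -> (-9.193,-7.713) [heading=80, draw]
  RT 40: heading 80 -> 40
  -- iteration 9/9 --
  FD 12: (-9.193,-7.713) -> (0,0) [heading=40, draw]
  RT 40: heading 40 -> 0
]
Final: pos=(0,0), heading=0, 9 segment(s) drawn

Start position: (0, 0)
Final position: (0, 0)
Distance = 0; < 1e-6 -> CLOSED

Answer: yes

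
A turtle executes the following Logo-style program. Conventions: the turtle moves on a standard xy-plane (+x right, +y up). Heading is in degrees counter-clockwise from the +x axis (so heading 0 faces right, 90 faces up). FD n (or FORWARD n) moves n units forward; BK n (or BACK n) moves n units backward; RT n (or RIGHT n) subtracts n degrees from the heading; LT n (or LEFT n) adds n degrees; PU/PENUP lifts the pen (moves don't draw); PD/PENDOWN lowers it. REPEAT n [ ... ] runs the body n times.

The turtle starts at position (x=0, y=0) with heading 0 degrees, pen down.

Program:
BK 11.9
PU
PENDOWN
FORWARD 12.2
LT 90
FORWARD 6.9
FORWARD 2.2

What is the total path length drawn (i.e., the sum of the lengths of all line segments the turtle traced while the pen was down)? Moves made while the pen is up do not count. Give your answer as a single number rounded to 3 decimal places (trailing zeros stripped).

Answer: 33.2

Derivation:
Executing turtle program step by step:
Start: pos=(0,0), heading=0, pen down
BK 11.9: (0,0) -> (-11.9,0) [heading=0, draw]
PU: pen up
PD: pen down
FD 12.2: (-11.9,0) -> (0.3,0) [heading=0, draw]
LT 90: heading 0 -> 90
FD 6.9: (0.3,0) -> (0.3,6.9) [heading=90, draw]
FD 2.2: (0.3,6.9) -> (0.3,9.1) [heading=90, draw]
Final: pos=(0.3,9.1), heading=90, 4 segment(s) drawn

Segment lengths:
  seg 1: (0,0) -> (-11.9,0), length = 11.9
  seg 2: (-11.9,0) -> (0.3,0), length = 12.2
  seg 3: (0.3,0) -> (0.3,6.9), length = 6.9
  seg 4: (0.3,6.9) -> (0.3,9.1), length = 2.2
Total = 33.2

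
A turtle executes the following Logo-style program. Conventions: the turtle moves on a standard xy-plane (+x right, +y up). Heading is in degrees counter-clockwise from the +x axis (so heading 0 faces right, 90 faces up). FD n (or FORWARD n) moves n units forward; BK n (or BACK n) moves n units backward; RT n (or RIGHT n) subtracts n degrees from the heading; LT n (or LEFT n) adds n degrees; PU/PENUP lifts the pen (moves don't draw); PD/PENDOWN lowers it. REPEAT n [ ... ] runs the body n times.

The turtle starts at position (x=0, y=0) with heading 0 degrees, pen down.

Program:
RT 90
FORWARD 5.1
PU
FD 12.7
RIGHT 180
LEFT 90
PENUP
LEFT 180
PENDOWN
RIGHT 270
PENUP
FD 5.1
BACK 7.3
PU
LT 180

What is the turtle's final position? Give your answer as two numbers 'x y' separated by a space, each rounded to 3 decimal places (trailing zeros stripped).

Answer: 0 -20

Derivation:
Executing turtle program step by step:
Start: pos=(0,0), heading=0, pen down
RT 90: heading 0 -> 270
FD 5.1: (0,0) -> (0,-5.1) [heading=270, draw]
PU: pen up
FD 12.7: (0,-5.1) -> (0,-17.8) [heading=270, move]
RT 180: heading 270 -> 90
LT 90: heading 90 -> 180
PU: pen up
LT 180: heading 180 -> 0
PD: pen down
RT 270: heading 0 -> 90
PU: pen up
FD 5.1: (0,-17.8) -> (0,-12.7) [heading=90, move]
BK 7.3: (0,-12.7) -> (0,-20) [heading=90, move]
PU: pen up
LT 180: heading 90 -> 270
Final: pos=(0,-20), heading=270, 1 segment(s) drawn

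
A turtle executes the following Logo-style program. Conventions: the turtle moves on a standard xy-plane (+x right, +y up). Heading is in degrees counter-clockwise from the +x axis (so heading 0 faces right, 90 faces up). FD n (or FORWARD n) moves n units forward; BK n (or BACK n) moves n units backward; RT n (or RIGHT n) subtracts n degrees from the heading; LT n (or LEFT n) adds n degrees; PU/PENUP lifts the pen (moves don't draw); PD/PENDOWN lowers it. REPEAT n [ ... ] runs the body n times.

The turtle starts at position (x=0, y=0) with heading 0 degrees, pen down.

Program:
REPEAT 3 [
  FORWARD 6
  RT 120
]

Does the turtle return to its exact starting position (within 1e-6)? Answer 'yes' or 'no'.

Executing turtle program step by step:
Start: pos=(0,0), heading=0, pen down
REPEAT 3 [
  -- iteration 1/3 --
  FD 6: (0,0) -> (6,0) [heading=0, draw]
  RT 120: heading 0 -> 240
  -- iteration 2/3 --
  FD 6: (6,0) -> (3,-5.196) [heading=240, draw]
  RT 120: heading 240 -> 120
  -- iteration 3/3 --
  FD 6: (3,-5.196) -> (0,0) [heading=120, draw]
  RT 120: heading 120 -> 0
]
Final: pos=(0,0), heading=0, 3 segment(s) drawn

Start position: (0, 0)
Final position: (0, 0)
Distance = 0; < 1e-6 -> CLOSED

Answer: yes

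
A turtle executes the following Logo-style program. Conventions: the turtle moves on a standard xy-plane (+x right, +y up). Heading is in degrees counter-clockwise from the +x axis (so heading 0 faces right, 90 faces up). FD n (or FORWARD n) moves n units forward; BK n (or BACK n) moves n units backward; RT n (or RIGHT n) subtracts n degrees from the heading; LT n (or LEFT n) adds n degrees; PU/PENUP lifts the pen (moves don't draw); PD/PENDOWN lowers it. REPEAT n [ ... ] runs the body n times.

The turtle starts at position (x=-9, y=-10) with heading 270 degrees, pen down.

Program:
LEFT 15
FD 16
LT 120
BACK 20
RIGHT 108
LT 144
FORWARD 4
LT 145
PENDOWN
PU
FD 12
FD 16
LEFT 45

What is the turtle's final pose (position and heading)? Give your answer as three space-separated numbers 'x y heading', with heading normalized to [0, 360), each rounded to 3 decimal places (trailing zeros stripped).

Executing turtle program step by step:
Start: pos=(-9,-10), heading=270, pen down
LT 15: heading 270 -> 285
FD 16: (-9,-10) -> (-4.859,-25.455) [heading=285, draw]
LT 120: heading 285 -> 45
BK 20: (-4.859,-25.455) -> (-19.001,-39.597) [heading=45, draw]
RT 108: heading 45 -> 297
LT 144: heading 297 -> 81
FD 4: (-19.001,-39.597) -> (-18.375,-35.646) [heading=81, draw]
LT 145: heading 81 -> 226
PD: pen down
PU: pen up
FD 12: (-18.375,-35.646) -> (-26.711,-44.278) [heading=226, move]
FD 16: (-26.711,-44.278) -> (-37.826,-55.788) [heading=226, move]
LT 45: heading 226 -> 271
Final: pos=(-37.826,-55.788), heading=271, 3 segment(s) drawn

Answer: -37.826 -55.788 271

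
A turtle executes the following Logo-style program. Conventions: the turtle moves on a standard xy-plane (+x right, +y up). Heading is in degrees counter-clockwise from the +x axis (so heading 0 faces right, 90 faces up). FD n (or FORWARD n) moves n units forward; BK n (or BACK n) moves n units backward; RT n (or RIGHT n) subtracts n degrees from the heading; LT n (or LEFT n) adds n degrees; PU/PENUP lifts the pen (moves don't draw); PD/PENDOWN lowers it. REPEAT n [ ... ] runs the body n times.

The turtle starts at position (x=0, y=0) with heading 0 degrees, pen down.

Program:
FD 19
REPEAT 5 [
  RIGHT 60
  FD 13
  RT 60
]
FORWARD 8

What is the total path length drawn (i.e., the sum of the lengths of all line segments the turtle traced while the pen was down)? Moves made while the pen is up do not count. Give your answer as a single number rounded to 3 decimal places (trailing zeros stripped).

Executing turtle program step by step:
Start: pos=(0,0), heading=0, pen down
FD 19: (0,0) -> (19,0) [heading=0, draw]
REPEAT 5 [
  -- iteration 1/5 --
  RT 60: heading 0 -> 300
  FD 13: (19,0) -> (25.5,-11.258) [heading=300, draw]
  RT 60: heading 300 -> 240
  -- iteration 2/5 --
  RT 60: heading 240 -> 180
  FD 13: (25.5,-11.258) -> (12.5,-11.258) [heading=180, draw]
  RT 60: heading 180 -> 120
  -- iteration 3/5 --
  RT 60: heading 120 -> 60
  FD 13: (12.5,-11.258) -> (19,0) [heading=60, draw]
  RT 60: heading 60 -> 0
  -- iteration 4/5 --
  RT 60: heading 0 -> 300
  FD 13: (19,0) -> (25.5,-11.258) [heading=300, draw]
  RT 60: heading 300 -> 240
  -- iteration 5/5 --
  RT 60: heading 240 -> 180
  FD 13: (25.5,-11.258) -> (12.5,-11.258) [heading=180, draw]
  RT 60: heading 180 -> 120
]
FD 8: (12.5,-11.258) -> (8.5,-4.33) [heading=120, draw]
Final: pos=(8.5,-4.33), heading=120, 7 segment(s) drawn

Segment lengths:
  seg 1: (0,0) -> (19,0), length = 19
  seg 2: (19,0) -> (25.5,-11.258), length = 13
  seg 3: (25.5,-11.258) -> (12.5,-11.258), length = 13
  seg 4: (12.5,-11.258) -> (19,0), length = 13
  seg 5: (19,0) -> (25.5,-11.258), length = 13
  seg 6: (25.5,-11.258) -> (12.5,-11.258), length = 13
  seg 7: (12.5,-11.258) -> (8.5,-4.33), length = 8
Total = 92

Answer: 92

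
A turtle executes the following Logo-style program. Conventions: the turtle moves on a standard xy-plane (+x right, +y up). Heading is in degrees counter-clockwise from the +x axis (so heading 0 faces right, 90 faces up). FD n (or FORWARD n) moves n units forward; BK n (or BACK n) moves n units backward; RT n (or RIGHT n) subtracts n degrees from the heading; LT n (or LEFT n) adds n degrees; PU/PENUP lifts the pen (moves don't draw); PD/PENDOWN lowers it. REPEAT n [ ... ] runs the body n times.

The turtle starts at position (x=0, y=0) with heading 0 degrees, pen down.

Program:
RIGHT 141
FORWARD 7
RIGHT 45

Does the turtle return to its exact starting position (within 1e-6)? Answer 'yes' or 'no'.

Executing turtle program step by step:
Start: pos=(0,0), heading=0, pen down
RT 141: heading 0 -> 219
FD 7: (0,0) -> (-5.44,-4.405) [heading=219, draw]
RT 45: heading 219 -> 174
Final: pos=(-5.44,-4.405), heading=174, 1 segment(s) drawn

Start position: (0, 0)
Final position: (-5.44, -4.405)
Distance = 7; >= 1e-6 -> NOT closed

Answer: no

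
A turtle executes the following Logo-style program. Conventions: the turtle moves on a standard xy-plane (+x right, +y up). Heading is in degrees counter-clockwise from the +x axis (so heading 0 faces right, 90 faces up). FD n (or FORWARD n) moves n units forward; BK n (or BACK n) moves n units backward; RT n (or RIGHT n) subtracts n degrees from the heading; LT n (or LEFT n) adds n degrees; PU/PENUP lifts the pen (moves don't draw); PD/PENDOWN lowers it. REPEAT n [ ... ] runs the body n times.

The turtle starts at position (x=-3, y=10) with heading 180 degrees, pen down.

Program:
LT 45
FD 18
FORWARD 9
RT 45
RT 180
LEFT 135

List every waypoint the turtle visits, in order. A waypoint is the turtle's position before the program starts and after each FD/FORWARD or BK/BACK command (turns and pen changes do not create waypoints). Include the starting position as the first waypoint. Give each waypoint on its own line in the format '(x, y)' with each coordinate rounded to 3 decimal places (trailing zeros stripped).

Answer: (-3, 10)
(-15.728, -2.728)
(-22.092, -9.092)

Derivation:
Executing turtle program step by step:
Start: pos=(-3,10), heading=180, pen down
LT 45: heading 180 -> 225
FD 18: (-3,10) -> (-15.728,-2.728) [heading=225, draw]
FD 9: (-15.728,-2.728) -> (-22.092,-9.092) [heading=225, draw]
RT 45: heading 225 -> 180
RT 180: heading 180 -> 0
LT 135: heading 0 -> 135
Final: pos=(-22.092,-9.092), heading=135, 2 segment(s) drawn
Waypoints (3 total):
(-3, 10)
(-15.728, -2.728)
(-22.092, -9.092)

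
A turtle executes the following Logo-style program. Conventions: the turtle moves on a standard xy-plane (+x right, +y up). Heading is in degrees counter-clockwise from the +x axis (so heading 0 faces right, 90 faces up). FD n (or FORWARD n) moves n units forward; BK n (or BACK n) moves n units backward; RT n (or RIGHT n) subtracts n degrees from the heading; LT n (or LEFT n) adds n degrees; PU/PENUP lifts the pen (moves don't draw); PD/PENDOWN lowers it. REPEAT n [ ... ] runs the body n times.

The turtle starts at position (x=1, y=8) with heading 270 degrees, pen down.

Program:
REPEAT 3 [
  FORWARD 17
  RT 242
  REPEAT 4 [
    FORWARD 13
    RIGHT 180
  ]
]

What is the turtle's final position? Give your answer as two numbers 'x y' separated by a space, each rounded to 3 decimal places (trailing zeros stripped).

Executing turtle program step by step:
Start: pos=(1,8), heading=270, pen down
REPEAT 3 [
  -- iteration 1/3 --
  FD 17: (1,8) -> (1,-9) [heading=270, draw]
  RT 242: heading 270 -> 28
  REPEAT 4 [
    -- iteration 1/4 --
    FD 13: (1,-9) -> (12.478,-2.897) [heading=28, draw]
    RT 180: heading 28 -> 208
    -- iteration 2/4 --
    FD 13: (12.478,-2.897) -> (1,-9) [heading=208, draw]
    RT 180: heading 208 -> 28
    -- iteration 3/4 --
    FD 13: (1,-9) -> (12.478,-2.897) [heading=28, draw]
    RT 180: heading 28 -> 208
    -- iteration 4/4 --
    FD 13: (12.478,-2.897) -> (1,-9) [heading=208, draw]
    RT 180: heading 208 -> 28
  ]
  -- iteration 2/3 --
  FD 17: (1,-9) -> (16.01,-1.019) [heading=28, draw]
  RT 242: heading 28 -> 146
  REPEAT 4 [
    -- iteration 1/4 --
    FD 13: (16.01,-1.019) -> (5.233,6.251) [heading=146, draw]
    RT 180: heading 146 -> 326
    -- iteration 2/4 --
    FD 13: (5.233,6.251) -> (16.01,-1.019) [heading=326, draw]
    RT 180: heading 326 -> 146
    -- iteration 3/4 --
    FD 13: (16.01,-1.019) -> (5.233,6.251) [heading=146, draw]
    RT 180: heading 146 -> 326
    -- iteration 4/4 --
    FD 13: (5.233,6.251) -> (16.01,-1.019) [heading=326, draw]
    RT 180: heading 326 -> 146
  ]
  -- iteration 3/3 --
  FD 17: (16.01,-1.019) -> (1.916,8.487) [heading=146, draw]
  RT 242: heading 146 -> 264
  REPEAT 4 [
    -- iteration 1/4 --
    FD 13: (1.916,8.487) -> (0.558,-4.441) [heading=264, draw]
    RT 180: heading 264 -> 84
    -- iteration 2/4 --
    FD 13: (0.558,-4.441) -> (1.916,8.487) [heading=84, draw]
    RT 180: heading 84 -> 264
    -- iteration 3/4 --
    FD 13: (1.916,8.487) -> (0.558,-4.441) [heading=264, draw]
    RT 180: heading 264 -> 84
    -- iteration 4/4 --
    FD 13: (0.558,-4.441) -> (1.916,8.487) [heading=84, draw]
    RT 180: heading 84 -> 264
  ]
]
Final: pos=(1.916,8.487), heading=264, 15 segment(s) drawn

Answer: 1.916 8.487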